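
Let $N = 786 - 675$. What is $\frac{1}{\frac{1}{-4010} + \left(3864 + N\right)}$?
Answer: $\frac{4010}{15939749} \approx 0.00025157$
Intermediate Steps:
$N = 111$ ($N = 786 - 675 = 111$)
$\frac{1}{\frac{1}{-4010} + \left(3864 + N\right)} = \frac{1}{\frac{1}{-4010} + \left(3864 + 111\right)} = \frac{1}{- \frac{1}{4010} + 3975} = \frac{1}{\frac{15939749}{4010}} = \frac{4010}{15939749}$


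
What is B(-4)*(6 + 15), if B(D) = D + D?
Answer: -168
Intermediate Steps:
B(D) = 2*D
B(-4)*(6 + 15) = (2*(-4))*(6 + 15) = -8*21 = -168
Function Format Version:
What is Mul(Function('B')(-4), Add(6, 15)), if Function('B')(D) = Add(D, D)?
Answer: -168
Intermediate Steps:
Function('B')(D) = Mul(2, D)
Mul(Function('B')(-4), Add(6, 15)) = Mul(Mul(2, -4), Add(6, 15)) = Mul(-8, 21) = -168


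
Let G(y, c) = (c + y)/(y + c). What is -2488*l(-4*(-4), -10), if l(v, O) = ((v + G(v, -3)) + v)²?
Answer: -2709432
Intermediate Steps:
G(y, c) = 1 (G(y, c) = (c + y)/(c + y) = 1)
l(v, O) = (1 + 2*v)² (l(v, O) = ((v + 1) + v)² = ((1 + v) + v)² = (1 + 2*v)²)
-2488*l(-4*(-4), -10) = -2488*(1 + 2*(-4*(-4)))² = -2488*(1 + 2*16)² = -2488*(1 + 32)² = -2488*33² = -2488*1089 = -2709432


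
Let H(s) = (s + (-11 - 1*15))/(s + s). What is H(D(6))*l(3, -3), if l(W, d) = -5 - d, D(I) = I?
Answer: 10/3 ≈ 3.3333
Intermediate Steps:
H(s) = (-26 + s)/(2*s) (H(s) = (s + (-11 - 15))/((2*s)) = (s - 26)*(1/(2*s)) = (-26 + s)*(1/(2*s)) = (-26 + s)/(2*s))
H(D(6))*l(3, -3) = ((1/2)*(-26 + 6)/6)*(-5 - 1*(-3)) = ((1/2)*(1/6)*(-20))*(-5 + 3) = -5/3*(-2) = 10/3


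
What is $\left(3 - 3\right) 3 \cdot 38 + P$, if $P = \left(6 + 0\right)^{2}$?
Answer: $36$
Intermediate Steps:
$P = 36$ ($P = 6^{2} = 36$)
$\left(3 - 3\right) 3 \cdot 38 + P = \left(3 - 3\right) 3 \cdot 38 + 36 = 0 \cdot 3 \cdot 38 + 36 = 0 \cdot 38 + 36 = 0 + 36 = 36$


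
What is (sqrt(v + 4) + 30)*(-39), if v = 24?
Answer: -1170 - 78*sqrt(7) ≈ -1376.4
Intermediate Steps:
(sqrt(v + 4) + 30)*(-39) = (sqrt(24 + 4) + 30)*(-39) = (sqrt(28) + 30)*(-39) = (2*sqrt(7) + 30)*(-39) = (30 + 2*sqrt(7))*(-39) = -1170 - 78*sqrt(7)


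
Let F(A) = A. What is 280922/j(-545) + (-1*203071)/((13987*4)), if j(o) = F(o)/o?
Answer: 15716820985/55948 ≈ 2.8092e+5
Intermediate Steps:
j(o) = 1 (j(o) = o/o = 1)
280922/j(-545) + (-1*203071)/((13987*4)) = 280922/1 + (-1*203071)/((13987*4)) = 280922*1 - 203071/55948 = 280922 - 203071*1/55948 = 280922 - 203071/55948 = 15716820985/55948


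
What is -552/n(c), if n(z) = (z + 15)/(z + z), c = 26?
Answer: -28704/41 ≈ -700.10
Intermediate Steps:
n(z) = (15 + z)/(2*z) (n(z) = (15 + z)/((2*z)) = (15 + z)*(1/(2*z)) = (15 + z)/(2*z))
-552/n(c) = -552*52/(15 + 26) = -552/((1/2)*(1/26)*41) = -552/41/52 = -552*52/41 = -28704/41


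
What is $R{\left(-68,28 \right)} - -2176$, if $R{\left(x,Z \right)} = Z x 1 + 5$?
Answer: $277$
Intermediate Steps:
$R{\left(x,Z \right)} = 5 + Z x$ ($R{\left(x,Z \right)} = Z x + 5 = 5 + Z x$)
$R{\left(-68,28 \right)} - -2176 = \left(5 + 28 \left(-68\right)\right) - -2176 = \left(5 - 1904\right) + 2176 = -1899 + 2176 = 277$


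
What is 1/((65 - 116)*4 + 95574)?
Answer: 1/95370 ≈ 1.0485e-5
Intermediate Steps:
1/((65 - 116)*4 + 95574) = 1/(-51*4 + 95574) = 1/(-204 + 95574) = 1/95370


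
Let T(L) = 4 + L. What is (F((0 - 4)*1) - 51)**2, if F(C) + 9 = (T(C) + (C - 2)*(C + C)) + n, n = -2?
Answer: 196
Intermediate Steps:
F(C) = -7 + C + 2*C*(-2 + C) (F(C) = -9 + (((4 + C) + (C - 2)*(C + C)) - 2) = -9 + (((4 + C) + (-2 + C)*(2*C)) - 2) = -9 + (((4 + C) + 2*C*(-2 + C)) - 2) = -9 + ((4 + C + 2*C*(-2 + C)) - 2) = -9 + (2 + C + 2*C*(-2 + C)) = -7 + C + 2*C*(-2 + C))
(F((0 - 4)*1) - 51)**2 = ((-7 - 3*(0 - 4) + 2*((0 - 4)*1)**2) - 51)**2 = ((-7 - (-12) + 2*(-4*1)**2) - 51)**2 = ((-7 - 3*(-4) + 2*(-4)**2) - 51)**2 = ((-7 + 12 + 2*16) - 51)**2 = ((-7 + 12 + 32) - 51)**2 = (37 - 51)**2 = (-14)**2 = 196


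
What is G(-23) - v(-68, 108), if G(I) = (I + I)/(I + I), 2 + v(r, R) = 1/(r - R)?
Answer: 529/176 ≈ 3.0057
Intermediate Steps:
v(r, R) = -2 + 1/(r - R)
G(I) = 1 (G(I) = (2*I)/((2*I)) = (2*I)*(1/(2*I)) = 1)
G(-23) - v(-68, 108) = 1 - (-1 - 2*108 + 2*(-68))/(108 - 1*(-68)) = 1 - (-1 - 216 - 136)/(108 + 68) = 1 - (-353)/176 = 1 - 1*(-353/176) = 1 + 353/176 = 529/176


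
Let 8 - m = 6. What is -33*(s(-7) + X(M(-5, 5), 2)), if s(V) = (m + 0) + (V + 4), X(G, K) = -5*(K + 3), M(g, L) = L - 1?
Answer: 858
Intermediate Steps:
m = 2 (m = 8 - 1*6 = 8 - 6 = 2)
M(g, L) = -1 + L
X(G, K) = -15 - 5*K (X(G, K) = -5*(3 + K) = -15 - 5*K)
s(V) = 6 + V (s(V) = (2 + 0) + (V + 4) = 2 + (4 + V) = 6 + V)
-33*(s(-7) + X(M(-5, 5), 2)) = -33*((6 - 7) + (-15 - 5*2)) = -33*(-1 + (-15 - 10)) = -33*(-1 - 25) = -33*(-26) = 858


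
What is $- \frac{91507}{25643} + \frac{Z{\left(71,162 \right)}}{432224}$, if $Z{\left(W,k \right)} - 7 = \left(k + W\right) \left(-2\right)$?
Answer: $- \frac{39563291705}{11083520032} \approx -3.5696$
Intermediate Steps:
$Z{\left(W,k \right)} = 7 - 2 W - 2 k$ ($Z{\left(W,k \right)} = 7 + \left(k + W\right) \left(-2\right) = 7 + \left(W + k\right) \left(-2\right) = 7 - \left(2 W + 2 k\right) = 7 - 2 W - 2 k$)
$- \frac{91507}{25643} + \frac{Z{\left(71,162 \right)}}{432224} = - \frac{91507}{25643} + \frac{7 - 142 - 324}{432224} = \left(-91507\right) \frac{1}{25643} + \left(7 - 142 - 324\right) \frac{1}{432224} = - \frac{91507}{25643} - \frac{459}{432224} = - \frac{39563291705}{11083520032}$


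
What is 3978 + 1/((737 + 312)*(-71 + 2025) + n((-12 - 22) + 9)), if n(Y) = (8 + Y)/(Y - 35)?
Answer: 489233442966/122984777 ≈ 3978.0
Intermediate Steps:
n(Y) = (8 + Y)/(-35 + Y)
3978 + 1/((737 + 312)*(-71 + 2025) + n((-12 - 22) + 9)) = 3978 + 1/((737 + 312)*(-71 + 2025) + (8 + ((-12 - 22) + 9))/(-35 + ((-12 - 22) + 9))) = 3978 + 1/(1049*1954 + (8 + (-34 + 9))/(-35 + (-34 + 9))) = 3978 + 1/(2049746 + (8 - 25)/(-35 - 25)) = 3978 + 1/(2049746 - 17/(-60)) = 3978 + 1/(2049746 - 1/60*(-17)) = 3978 + 1/(2049746 + 17/60) = 3978 + 1/(122984777/60) = 3978 + 60/122984777 = 489233442966/122984777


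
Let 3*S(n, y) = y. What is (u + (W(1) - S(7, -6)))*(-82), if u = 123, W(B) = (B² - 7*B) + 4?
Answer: -10086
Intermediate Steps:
W(B) = 4 + B² - 7*B
S(n, y) = y/3
(u + (W(1) - S(7, -6)))*(-82) = (123 + ((4 + 1² - 7*1) - (-6)/3))*(-82) = (123 + ((4 + 1 - 7) - 1*(-2)))*(-82) = (123 + (-2 + 2))*(-82) = (123 + 0)*(-82) = 123*(-82) = -10086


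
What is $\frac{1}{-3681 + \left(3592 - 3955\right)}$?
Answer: $- \frac{1}{4044} \approx -0.00024728$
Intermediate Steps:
$\frac{1}{-3681 + \left(3592 - 3955\right)} = \frac{1}{-3681 - 363} = \frac{1}{-4044} = - \frac{1}{4044}$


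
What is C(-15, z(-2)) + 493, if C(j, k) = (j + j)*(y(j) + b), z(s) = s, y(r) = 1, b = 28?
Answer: -377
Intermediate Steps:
C(j, k) = 58*j (C(j, k) = (j + j)*(1 + 28) = (2*j)*29 = 58*j)
C(-15, z(-2)) + 493 = 58*(-15) + 493 = -870 + 493 = -377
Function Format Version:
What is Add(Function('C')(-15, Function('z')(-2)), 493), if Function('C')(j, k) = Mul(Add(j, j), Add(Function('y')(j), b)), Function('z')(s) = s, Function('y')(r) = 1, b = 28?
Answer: -377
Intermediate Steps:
Function('C')(j, k) = Mul(58, j) (Function('C')(j, k) = Mul(Add(j, j), Add(1, 28)) = Mul(Mul(2, j), 29) = Mul(58, j))
Add(Function('C')(-15, Function('z')(-2)), 493) = Add(Mul(58, -15), 493) = Add(-870, 493) = -377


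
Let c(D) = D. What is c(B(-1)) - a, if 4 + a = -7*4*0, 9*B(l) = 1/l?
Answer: 35/9 ≈ 3.8889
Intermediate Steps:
B(l) = 1/(9*l)
a = -4 (a = -4 - 7*4*0 = -4 - 28*0 = -4 + 0 = -4)
c(B(-1)) - a = (⅑)/(-1) - 1*(-4) = (⅑)*(-1) + 4 = -⅑ + 4 = 35/9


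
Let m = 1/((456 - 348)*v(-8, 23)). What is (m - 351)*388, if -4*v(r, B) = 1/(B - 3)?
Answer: -3684836/27 ≈ -1.3648e+5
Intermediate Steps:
v(r, B) = -1/(4*(-3 + B)) (v(r, B) = -1/(4*(B - 3)) = -1/(4*(-3 + B)))
m = -20/27 (m = 1/((456 - 348)*((-1/(-12 + 4*23)))) = 1/(108*((-1/(-12 + 92)))) = 1/(108*((-1/80))) = 1/(108*((-1*1/80))) = 1/(108*(-1/80)) = (1/108)*(-80) = -20/27 ≈ -0.74074)
(m - 351)*388 = (-20/27 - 351)*388 = -9497/27*388 = -3684836/27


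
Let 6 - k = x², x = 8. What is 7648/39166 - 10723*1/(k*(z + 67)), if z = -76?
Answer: -207992381/10222326 ≈ -20.347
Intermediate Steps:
k = -58 (k = 6 - 1*8² = 6 - 1*64 = 6 - 64 = -58)
7648/39166 - 10723*1/(k*(z + 67)) = 7648/39166 - 10723*(-1/(58*(-76 + 67))) = 7648*(1/39166) - 10723/((-58*(-9))) = 3824/19583 - 10723/522 = -207992381/10222326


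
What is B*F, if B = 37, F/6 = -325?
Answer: -72150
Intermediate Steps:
F = -1950 (F = 6*(-325) = -1950)
B*F = 37*(-1950) = -72150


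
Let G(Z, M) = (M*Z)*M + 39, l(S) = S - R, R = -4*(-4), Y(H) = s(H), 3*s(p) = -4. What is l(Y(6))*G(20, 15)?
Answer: -78676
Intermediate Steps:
s(p) = -4/3 (s(p) = (⅓)*(-4) = -4/3)
Y(H) = -4/3
R = 16
l(S) = -16 + S (l(S) = S - 1*16 = S - 16 = -16 + S)
G(Z, M) = 39 + Z*M² (G(Z, M) = Z*M² + 39 = 39 + Z*M²)
l(Y(6))*G(20, 15) = (-16 - 4/3)*(39 + 20*15²) = -52*(39 + 20*225)/3 = -52*(39 + 4500)/3 = -52/3*4539 = -78676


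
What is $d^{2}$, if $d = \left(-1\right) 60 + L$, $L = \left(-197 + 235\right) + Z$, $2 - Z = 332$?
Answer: $123904$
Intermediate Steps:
$Z = -330$ ($Z = 2 - 332 = -330$)
$L = -292$ ($L = \left(-197 + 235\right) - 330 = 38 - 330 = -292$)
$d = -352$ ($d = \left(-1\right) 60 - 292 = -60 - 292 = -352$)
$d^{2} = \left(-352\right)^{2} = 123904$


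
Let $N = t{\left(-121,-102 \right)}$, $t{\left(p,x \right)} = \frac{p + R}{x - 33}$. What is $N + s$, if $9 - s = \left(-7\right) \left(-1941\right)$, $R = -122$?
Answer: $- \frac{67881}{5} \approx -13576.0$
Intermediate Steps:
$t{\left(p,x \right)} = \frac{-122 + p}{-33 + x}$ ($t{\left(p,x \right)} = \frac{p - 122}{x - 33} = \frac{-122 + p}{-33 + x}$)
$N = \frac{9}{5}$ ($N = \frac{-122 - 121}{-33 - 102} = \frac{1}{-135} \left(-243\right) = \left(- \frac{1}{135}\right) \left(-243\right) = \frac{9}{5} \approx 1.8$)
$s = -13578$ ($s = 9 - \left(-7\right) \left(-1941\right) = 9 - 13587 = -13578$)
$N + s = \frac{9}{5} - 13578 = - \frac{67881}{5}$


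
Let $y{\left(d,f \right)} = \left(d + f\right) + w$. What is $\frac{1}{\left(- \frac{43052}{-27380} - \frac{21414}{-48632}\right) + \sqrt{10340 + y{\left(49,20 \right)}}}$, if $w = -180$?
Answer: $- \frac{55758831635739460}{283264613246426606071} + \frac{27703278906720400 \sqrt{10229}}{283264613246426606071} \approx 0.0096945$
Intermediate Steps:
$y{\left(d,f \right)} = -180 + d + f$ ($y{\left(d,f \right)} = \left(d + f\right) - 180 = -180 + d + f$)
$\frac{1}{\left(- \frac{43052}{-27380} - \frac{21414}{-48632}\right) + \sqrt{10340 + y{\left(49,20 \right)}}} = \frac{1}{\left(- \frac{43052}{-27380} - \frac{21414}{-48632}\right) + \sqrt{10340 + \left(-180 + 49 + 20\right)}} = \frac{1}{\left(\left(-43052\right) \left(- \frac{1}{27380}\right) - - \frac{10707}{24316}\right) + \sqrt{10340 - 111}} = \frac{1}{\left(\frac{10763}{6845} + \frac{10707}{24316}\right) + \sqrt{10229}} = \frac{1}{\frac{335002523}{166443020} + \sqrt{10229}}$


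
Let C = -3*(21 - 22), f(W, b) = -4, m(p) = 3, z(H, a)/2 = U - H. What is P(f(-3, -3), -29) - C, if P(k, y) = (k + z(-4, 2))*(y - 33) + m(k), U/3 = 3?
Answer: -1364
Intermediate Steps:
U = 9 (U = 3*3 = 9)
z(H, a) = 18 - 2*H (z(H, a) = 2*(9 - H) = 18 - 2*H)
C = 3 (C = -3*(-1) = 3)
P(k, y) = 3 + (-33 + y)*(26 + k) (P(k, y) = (k + (18 - 2*(-4)))*(y - 33) + 3 = (k + (18 + 8))*(-33 + y) + 3 = (k + 26)*(-33 + y) + 3 = (26 + k)*(-33 + y) + 3 = (-33 + y)*(26 + k) + 3 = 3 + (-33 + y)*(26 + k))
P(f(-3, -3), -29) - C = (-855 - 33*(-4) + 26*(-29) - 4*(-29)) - 1*3 = (-855 + 132 - 754 + 116) - 3 = -1361 - 3 = -1364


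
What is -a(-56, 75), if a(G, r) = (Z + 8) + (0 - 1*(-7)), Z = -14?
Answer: -1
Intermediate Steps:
a(G, r) = 1 (a(G, r) = (-14 + 8) + (0 - 1*(-7)) = -6 + (0 + 7) = -6 + 7 = 1)
-a(-56, 75) = -1*1 = -1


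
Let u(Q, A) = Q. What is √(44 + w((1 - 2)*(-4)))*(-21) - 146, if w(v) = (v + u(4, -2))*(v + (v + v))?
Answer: -146 - 42*√35 ≈ -394.48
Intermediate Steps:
w(v) = 3*v*(4 + v) (w(v) = (v + 4)*(v + (v + v)) = (4 + v)*(v + 2*v) = (4 + v)*(3*v) = 3*v*(4 + v))
√(44 + w((1 - 2)*(-4)))*(-21) - 146 = √(44 + 3*((1 - 2)*(-4))*(4 + (1 - 2)*(-4)))*(-21) - 146 = √(44 + 3*(-1*(-4))*(4 - 1*(-4)))*(-21) - 146 = √(44 + 3*4*(4 + 4))*(-21) - 146 = √(44 + 3*4*8)*(-21) - 146 = √(44 + 96)*(-21) - 146 = √140*(-21) - 146 = (2*√35)*(-21) - 146 = -42*√35 - 146 = -146 - 42*√35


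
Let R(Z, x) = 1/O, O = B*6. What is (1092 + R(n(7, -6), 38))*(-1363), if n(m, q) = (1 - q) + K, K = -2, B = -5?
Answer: -44650517/30 ≈ -1.4884e+6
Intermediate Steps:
n(m, q) = -1 - q (n(m, q) = (1 - q) - 2 = -1 - q)
O = -30 (O = -5*6 = -30)
R(Z, x) = -1/30 (R(Z, x) = 1/(-30) = -1/30)
(1092 + R(n(7, -6), 38))*(-1363) = (1092 - 1/30)*(-1363) = (32759/30)*(-1363) = -44650517/30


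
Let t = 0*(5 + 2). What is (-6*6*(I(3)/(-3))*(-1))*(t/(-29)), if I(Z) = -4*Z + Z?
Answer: 0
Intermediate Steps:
I(Z) = -3*Z
t = 0 (t = 0*7 = 0)
(-6*6*(I(3)/(-3))*(-1))*(t/(-29)) = (-6*6*(-3*3/(-3))*(-1))*(0/(-29)) = (-6*6*(-9*(-1/3))*(-1))*(0*(-1/29)) = -6*6*3*(-1)*0 = -108*(-1)*0 = -6*(-18)*0 = 108*0 = 0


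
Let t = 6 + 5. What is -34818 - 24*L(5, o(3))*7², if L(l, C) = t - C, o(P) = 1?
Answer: -46578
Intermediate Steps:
t = 11
L(l, C) = 11 - C
-34818 - 24*L(5, o(3))*7² = -34818 - 24*(11 - 1*1)*7² = -34818 - 24*(11 - 1)*49 = -34818 - 24*10*49 = -34818 - 240*49 = -34818 - 11760 = -46578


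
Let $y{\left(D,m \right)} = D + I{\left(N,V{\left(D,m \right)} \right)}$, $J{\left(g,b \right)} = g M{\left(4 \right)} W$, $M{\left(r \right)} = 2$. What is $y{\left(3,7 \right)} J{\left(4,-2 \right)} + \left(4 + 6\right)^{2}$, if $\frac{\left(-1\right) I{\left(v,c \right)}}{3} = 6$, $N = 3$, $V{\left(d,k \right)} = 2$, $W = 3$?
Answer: $-260$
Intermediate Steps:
$I{\left(v,c \right)} = -18$ ($I{\left(v,c \right)} = \left(-3\right) 6 = -18$)
$J{\left(g,b \right)} = 6 g$ ($J{\left(g,b \right)} = g 2 \cdot 3 = 2 g 3 = 6 g$)
$y{\left(D,m \right)} = -18 + D$ ($y{\left(D,m \right)} = D - 18 = -18 + D$)
$y{\left(3,7 \right)} J{\left(4,-2 \right)} + \left(4 + 6\right)^{2} = \left(-18 + 3\right) 6 \cdot 4 + \left(4 + 6\right)^{2} = \left(-15\right) 24 + 10^{2} = -360 + 100 = -260$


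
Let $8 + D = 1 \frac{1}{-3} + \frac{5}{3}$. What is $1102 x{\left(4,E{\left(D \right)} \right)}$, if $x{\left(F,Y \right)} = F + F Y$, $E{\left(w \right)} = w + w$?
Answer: $- \frac{163096}{3} \approx -54365.0$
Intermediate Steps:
$D = - \frac{20}{3}$ ($D = -8 + \left(1 \frac{1}{-3} + \frac{5}{3}\right) = -8 + \left(1 \left(- \frac{1}{3}\right) + 5 \cdot \frac{1}{3}\right) = -8 + \left(- \frac{1}{3} + \frac{5}{3}\right) = -8 + \frac{4}{3} = - \frac{20}{3} \approx -6.6667$)
$E{\left(w \right)} = 2 w$
$1102 x{\left(4,E{\left(D \right)} \right)} = 1102 \cdot 4 \left(1 + 2 \left(- \frac{20}{3}\right)\right) = 1102 \cdot 4 \left(1 - \frac{40}{3}\right) = 1102 \cdot 4 \left(- \frac{37}{3}\right) = 1102 \left(- \frac{148}{3}\right) = - \frac{163096}{3}$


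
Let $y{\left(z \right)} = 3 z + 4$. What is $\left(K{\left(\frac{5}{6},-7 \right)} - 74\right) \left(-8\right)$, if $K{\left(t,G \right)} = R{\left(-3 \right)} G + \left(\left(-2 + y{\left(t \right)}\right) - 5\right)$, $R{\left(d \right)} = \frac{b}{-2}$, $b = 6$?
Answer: $428$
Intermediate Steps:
$y{\left(z \right)} = 4 + 3 z$
$R{\left(d \right)} = -3$ ($R{\left(d \right)} = \frac{6}{-2} = 6 \left(- \frac{1}{2}\right) = -3$)
$K{\left(t,G \right)} = -3 - 3 G + 3 t$ ($K{\left(t,G \right)} = - 3 G + \left(\left(-2 + \left(4 + 3 t\right)\right) - 5\right) = - 3 G + \left(\left(2 + 3 t\right) - 5\right) = - 3 G + \left(-3 + 3 t\right) = -3 - 3 G + 3 t$)
$\left(K{\left(\frac{5}{6},-7 \right)} - 74\right) \left(-8\right) = \left(\left(-3 - -21 + 3 \cdot \frac{5}{6}\right) - 74\right) \left(-8\right) = \left(\left(-3 + 21 + 3 \cdot 5 \cdot \frac{1}{6}\right) - 74\right) \left(-8\right) = \left(\left(-3 + 21 + 3 \cdot \frac{5}{6}\right) - 74\right) \left(-8\right) = \left(\left(-3 + 21 + \frac{5}{2}\right) - 74\right) \left(-8\right) = \left(\frac{41}{2} - 74\right) \left(-8\right) = \left(- \frac{107}{2}\right) \left(-8\right) = 428$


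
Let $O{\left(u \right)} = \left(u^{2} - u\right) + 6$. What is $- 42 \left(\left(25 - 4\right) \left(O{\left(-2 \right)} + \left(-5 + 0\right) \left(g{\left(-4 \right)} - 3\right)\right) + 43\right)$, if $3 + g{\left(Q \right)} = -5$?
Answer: $-60900$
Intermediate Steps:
$O{\left(u \right)} = 6 + u^{2} - u$
$g{\left(Q \right)} = -8$ ($g{\left(Q \right)} = -3 - 5 = -8$)
$- 42 \left(\left(25 - 4\right) \left(O{\left(-2 \right)} + \left(-5 + 0\right) \left(g{\left(-4 \right)} - 3\right)\right) + 43\right) = - 42 \left(\left(25 - 4\right) \left(\left(6 + \left(-2\right)^{2} - -2\right) + \left(-5 + 0\right) \left(-8 - 3\right)\right) + 43\right) = - 42 \left(21 \left(\left(6 + 4 + 2\right) - -55\right) + 43\right) = - 42 \left(21 \left(12 + 55\right) + 43\right) = - 42 \left(21 \cdot 67 + 43\right) = - 42 \left(1407 + 43\right) = \left(-42\right) 1450 = -60900$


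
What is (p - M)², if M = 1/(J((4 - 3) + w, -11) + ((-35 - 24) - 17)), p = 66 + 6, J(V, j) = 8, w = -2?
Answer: 23980609/4624 ≈ 5186.1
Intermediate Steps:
p = 72
M = -1/68 (M = 1/(8 + ((-35 - 24) - 17)) = 1/(8 + (-59 - 17)) = 1/(8 - 76) = 1/(-68) = -1/68 ≈ -0.014706)
(p - M)² = (72 - 1*(-1/68))² = (72 + 1/68)² = (4897/68)² = 23980609/4624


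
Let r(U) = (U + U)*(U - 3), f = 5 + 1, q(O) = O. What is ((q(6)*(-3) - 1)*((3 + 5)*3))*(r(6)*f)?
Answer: -98496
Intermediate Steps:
f = 6
r(U) = 2*U*(-3 + U) (r(U) = (2*U)*(-3 + U) = 2*U*(-3 + U))
((q(6)*(-3) - 1)*((3 + 5)*3))*(r(6)*f) = ((6*(-3) - 1)*((3 + 5)*3))*((2*6*(-3 + 6))*6) = ((-18 - 1)*(8*3))*((2*6*3)*6) = (-19*24)*(36*6) = -456*216 = -98496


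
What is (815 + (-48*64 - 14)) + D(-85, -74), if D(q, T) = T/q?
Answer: -192961/85 ≈ -2270.1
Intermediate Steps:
(815 + (-48*64 - 14)) + D(-85, -74) = (815 + (-48*64 - 14)) - 74/(-85) = (815 + (-3072 - 14)) - 74*(-1/85) = (815 - 3086) + 74/85 = -2271 + 74/85 = -192961/85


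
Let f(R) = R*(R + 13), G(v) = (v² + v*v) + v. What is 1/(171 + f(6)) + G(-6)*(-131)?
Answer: -2464109/285 ≈ -8646.0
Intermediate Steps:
G(v) = v + 2*v² (G(v) = (v² + v²) + v = 2*v² + v = v + 2*v²)
f(R) = R*(13 + R)
1/(171 + f(6)) + G(-6)*(-131) = 1/(171 + 6*(13 + 6)) - 6*(1 + 2*(-6))*(-131) = 1/(171 + 6*19) - 6*(1 - 12)*(-131) = 1/(171 + 114) - 6*(-11)*(-131) = 1/285 + 66*(-131) = 1/285 - 8646 = -2464109/285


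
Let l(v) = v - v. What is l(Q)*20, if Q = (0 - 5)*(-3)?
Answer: 0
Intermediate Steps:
Q = 15 (Q = -5*(-3) = 15)
l(v) = 0
l(Q)*20 = 0*20 = 0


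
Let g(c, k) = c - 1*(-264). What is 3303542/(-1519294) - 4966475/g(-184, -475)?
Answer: -754579995201/12154352 ≈ -62083.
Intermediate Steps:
g(c, k) = 264 + c (g(c, k) = c + 264 = 264 + c)
3303542/(-1519294) - 4966475/g(-184, -475) = 3303542/(-1519294) - 4966475/(264 - 184) = 3303542*(-1/1519294) - 4966475/80 = -1651771/759647 - 4966475*1/80 = -1651771/759647 - 993295/16 = -754579995201/12154352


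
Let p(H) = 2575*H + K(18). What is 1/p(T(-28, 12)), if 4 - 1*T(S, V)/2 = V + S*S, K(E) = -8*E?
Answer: -1/4078944 ≈ -2.4516e-7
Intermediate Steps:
T(S, V) = 8 - 2*V - 2*S**2 (T(S, V) = 8 - 2*(V + S*S) = 8 - 2*(V + S**2) = 8 + (-2*V - 2*S**2) = 8 - 2*V - 2*S**2)
p(H) = -144 + 2575*H (p(H) = 2575*H - 8*18 = 2575*H - 144 = -144 + 2575*H)
1/p(T(-28, 12)) = 1/(-144 + 2575*(8 - 2*12 - 2*(-28)**2)) = 1/(-144 + 2575*(8 - 24 - 2*784)) = 1/(-144 + 2575*(8 - 24 - 1568)) = 1/(-144 + 2575*(-1584)) = 1/(-144 - 4078800) = 1/(-4078944) = -1/4078944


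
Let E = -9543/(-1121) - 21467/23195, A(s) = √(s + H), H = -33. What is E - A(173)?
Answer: 197285378/26001595 - 2*√35 ≈ -4.2447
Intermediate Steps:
A(s) = √(-33 + s) (A(s) = √(s - 33) = √(-33 + s))
E = 197285378/26001595 (E = -9543*(-1/1121) - 21467*1/23195 = 9543/1121 - 21467/23195 = 197285378/26001595 ≈ 7.5874)
E - A(173) = 197285378/26001595 - √(-33 + 173) = 197285378/26001595 - √140 = 197285378/26001595 - 2*√35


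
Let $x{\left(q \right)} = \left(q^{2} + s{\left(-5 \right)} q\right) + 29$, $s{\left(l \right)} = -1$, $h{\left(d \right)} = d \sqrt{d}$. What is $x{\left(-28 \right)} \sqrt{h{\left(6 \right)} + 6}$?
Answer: $841 \sqrt{6 + 6 \sqrt{6}} \approx 3826.0$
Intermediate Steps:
$h{\left(d \right)} = d^{\frac{3}{2}}$
$x{\left(q \right)} = 29 + q^{2} - q$ ($x{\left(q \right)} = \left(q^{2} - q\right) + 29 = 29 + q^{2} - q$)
$x{\left(-28 \right)} \sqrt{h{\left(6 \right)} + 6} = \left(29 + \left(-28\right)^{2} - -28\right) \sqrt{6^{\frac{3}{2}} + 6} = \left(29 + 784 + 28\right) \sqrt{6 \sqrt{6} + 6} = 841 \sqrt{6 + 6 \sqrt{6}}$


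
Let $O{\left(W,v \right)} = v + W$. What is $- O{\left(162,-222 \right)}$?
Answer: $60$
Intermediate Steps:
$O{\left(W,v \right)} = W + v$
$- O{\left(162,-222 \right)} = - (162 - 222) = \left(-1\right) \left(-60\right) = 60$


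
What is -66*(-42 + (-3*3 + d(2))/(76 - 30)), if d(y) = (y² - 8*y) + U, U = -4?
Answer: 64581/23 ≈ 2807.9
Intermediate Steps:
d(y) = -4 + y² - 8*y (d(y) = (y² - 8*y) - 4 = -4 + y² - 8*y)
-66*(-42 + (-3*3 + d(2))/(76 - 30)) = -66*(-42 + (-3*3 + (-4 + 2² - 8*2))/(76 - 30)) = -66*(-42 + (-9 + (-4 + 4 - 16))/46) = -66*(-42 + (-9 - 16)*(1/46)) = -66*(-42 - 25*1/46) = -66*(-42 - 25/46) = -66*(-1957/46) = 64581/23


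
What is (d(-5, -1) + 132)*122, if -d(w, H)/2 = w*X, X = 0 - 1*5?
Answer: 10004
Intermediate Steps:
X = -5 (X = 0 - 5 = -5)
d(w, H) = 10*w (d(w, H) = -2*w*(-5) = -(-10)*w = 10*w)
(d(-5, -1) + 132)*122 = (10*(-5) + 132)*122 = (-50 + 132)*122 = 82*122 = 10004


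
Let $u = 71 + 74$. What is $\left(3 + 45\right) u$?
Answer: $6960$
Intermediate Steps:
$u = 145$
$\left(3 + 45\right) u = \left(3 + 45\right) 145 = 48 \cdot 145 = 6960$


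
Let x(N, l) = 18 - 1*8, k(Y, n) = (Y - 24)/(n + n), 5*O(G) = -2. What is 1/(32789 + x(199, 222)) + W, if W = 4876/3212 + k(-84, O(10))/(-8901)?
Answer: 39147909421/26047883433 ≈ 1.5029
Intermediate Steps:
O(G) = -⅖ (O(G) = (⅕)*(-2) = -⅖)
k(Y, n) = (-24 + Y)/(2*n) (k(Y, n) = (-24 + Y)/((2*n)) = (-24 + Y)*(1/(2*n)) = (-24 + Y)/(2*n))
x(N, l) = 10 (x(N, l) = 18 - 8 = 10)
W = 1193546/794167 (W = 4876/3212 + ((-24 - 84)/(2*(-⅖)))/(-8901) = 4876*(1/3212) + ((½)*(-5/2)*(-108))*(-1/8901) = 1219/803 + 135*(-1/8901) = 1219/803 - 15/989 = 1193546/794167 ≈ 1.5029)
1/(32789 + x(199, 222)) + W = 1/(32789 + 10) + 1193546/794167 = 1/32799 + 1193546/794167 = 39147909421/26047883433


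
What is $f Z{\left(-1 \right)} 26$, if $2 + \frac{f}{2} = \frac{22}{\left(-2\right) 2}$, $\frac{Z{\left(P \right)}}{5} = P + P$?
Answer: $3900$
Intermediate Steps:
$Z{\left(P \right)} = 10 P$ ($Z{\left(P \right)} = 5 \left(P + P\right) = 5 \cdot 2 P = 10 P$)
$f = -15$ ($f = -4 + 2 \frac{22}{\left(-2\right) 2} = -4 + 2 \frac{22}{-4} = -4 + 2 \cdot 22 \left(- \frac{1}{4}\right) = -4 + 2 \left(- \frac{11}{2}\right) = -4 - 11 = -15$)
$f Z{\left(-1 \right)} 26 = - 15 \cdot 10 \left(-1\right) 26 = \left(-15\right) \left(-10\right) 26 = 150 \cdot 26 = 3900$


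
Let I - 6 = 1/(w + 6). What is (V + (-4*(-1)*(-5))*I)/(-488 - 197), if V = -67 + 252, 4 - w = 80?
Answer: -457/4795 ≈ -0.095308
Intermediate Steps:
w = -76 (w = 4 - 1*80 = 4 - 80 = -76)
I = 419/70 (I = 6 + 1/(-76 + 6) = 6 + 1/(-70) = 6 - 1/70 = 419/70 ≈ 5.9857)
V = 185
(V + (-4*(-1)*(-5))*I)/(-488 - 197) = (185 + (-4*(-1)*(-5))*(419/70))/(-488 - 197) = (185 + (4*(-5))*(419/70))/(-685) = (185 - 20*419/70)*(-1/685) = (185 - 838/7)*(-1/685) = (457/7)*(-1/685) = -457/4795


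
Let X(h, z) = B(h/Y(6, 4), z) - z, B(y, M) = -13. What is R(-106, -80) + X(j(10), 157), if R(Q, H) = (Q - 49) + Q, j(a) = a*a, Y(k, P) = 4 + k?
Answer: -431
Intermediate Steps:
j(a) = a²
X(h, z) = -13 - z
R(Q, H) = -49 + 2*Q (R(Q, H) = (-49 + Q) + Q = -49 + 2*Q)
R(-106, -80) + X(j(10), 157) = (-49 + 2*(-106)) + (-13 - 1*157) = (-49 - 212) + (-13 - 157) = -261 - 170 = -431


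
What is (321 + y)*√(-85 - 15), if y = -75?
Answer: 2460*I ≈ 2460.0*I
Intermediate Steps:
(321 + y)*√(-85 - 15) = (321 - 75)*√(-85 - 15) = 246*√(-100) = 246*(10*I) = 2460*I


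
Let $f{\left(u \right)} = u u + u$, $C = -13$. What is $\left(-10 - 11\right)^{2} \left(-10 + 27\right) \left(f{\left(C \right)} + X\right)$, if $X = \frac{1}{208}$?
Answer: $\frac{243270153}{208} \approx 1.1696 \cdot 10^{6}$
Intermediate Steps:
$X = \frac{1}{208} \approx 0.0048077$
$f{\left(u \right)} = u + u^{2}$ ($f{\left(u \right)} = u^{2} + u = u + u^{2}$)
$\left(-10 - 11\right)^{2} \left(-10 + 27\right) \left(f{\left(C \right)} + X\right) = \left(-10 - 11\right)^{2} \left(-10 + 27\right) \left(- 13 \left(1 - 13\right) + \frac{1}{208}\right) = \left(-21\right)^{2} \cdot 17 \left(\left(-13\right) \left(-12\right) + \frac{1}{208}\right) = 441 \cdot 17 \left(156 + \frac{1}{208}\right) = 441 \cdot 17 \cdot \frac{32449}{208} = 441 \cdot \frac{551633}{208} = \frac{243270153}{208}$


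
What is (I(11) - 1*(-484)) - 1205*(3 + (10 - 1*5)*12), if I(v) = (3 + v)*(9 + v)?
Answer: -75151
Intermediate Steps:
(I(11) - 1*(-484)) - 1205*(3 + (10 - 1*5)*12) = ((27 + 11² + 12*11) - 1*(-484)) - 1205*(3 + (10 - 1*5)*12) = ((27 + 121 + 132) + 484) - 1205*(3 + (10 - 5)*12) = (280 + 484) - 1205*(3 + 5*12) = 764 - 1205*(3 + 60) = 764 - 1205*63 = 764 - 75915 = -75151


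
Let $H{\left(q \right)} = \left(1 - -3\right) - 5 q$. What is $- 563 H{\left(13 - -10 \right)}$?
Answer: $62493$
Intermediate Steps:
$H{\left(q \right)} = 4 - 5 q$ ($H{\left(q \right)} = \left(1 + 3\right) - 5 q = 4 - 5 q$)
$- 563 H{\left(13 - -10 \right)} = - 563 \left(4 - 5 \left(13 - -10\right)\right) = - 563 \left(4 - 5 \left(13 + 10\right)\right) = - 563 \left(4 - 115\right) = \left(-563\right) \left(-111\right) = 62493$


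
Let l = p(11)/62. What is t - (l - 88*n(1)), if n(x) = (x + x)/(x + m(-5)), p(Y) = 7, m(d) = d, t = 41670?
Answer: 2580805/62 ≈ 41626.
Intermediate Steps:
l = 7/62 ≈ 0.11290
n(x) = 2*x/(-5 + x) (n(x) = (x + x)/(x - 5) = (2*x)/(-5 + x) = 2*x/(-5 + x))
t - (l - 88*n(1)) = 41670 - (7/62 - 176/(-5 + 1)) = 41670 - (7/62 - 176/(-4)) = 41670 - (7/62 - 176*(-1)/4) = 41670 - (7/62 - 88*(-1/2)) = 41670 - (7/62 + 44) = 41670 - 1*2735/62 = 41670 - 2735/62 = 2580805/62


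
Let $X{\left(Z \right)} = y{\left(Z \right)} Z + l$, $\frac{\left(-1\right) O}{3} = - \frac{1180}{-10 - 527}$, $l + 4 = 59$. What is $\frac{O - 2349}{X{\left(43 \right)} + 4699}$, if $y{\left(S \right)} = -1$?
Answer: $- \frac{421651}{843269} \approx -0.50002$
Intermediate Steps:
$l = 55$ ($l = -4 + 59 = 55$)
$O = - \frac{1180}{179}$ ($O = - 3 \left(- \frac{1180}{-10 - 527}\right) = - 3 \left(- \frac{1180}{-537}\right) = - 3 \left(\left(-1180\right) \left(- \frac{1}{537}\right)\right) = \left(-3\right) \frac{1180}{537} = - \frac{1180}{179} \approx -6.5922$)
$X{\left(Z \right)} = 55 - Z$ ($X{\left(Z \right)} = - Z + 55 = 55 - Z$)
$\frac{O - 2349}{X{\left(43 \right)} + 4699} = \frac{- \frac{1180}{179} - 2349}{\left(55 - 43\right) + 4699} = - \frac{421651}{179 \left(\left(55 - 43\right) + 4699\right)} = - \frac{421651}{179 \left(12 + 4699\right)} = - \frac{421651}{179 \cdot 4711} = \left(- \frac{421651}{179}\right) \frac{1}{4711} = - \frac{421651}{843269}$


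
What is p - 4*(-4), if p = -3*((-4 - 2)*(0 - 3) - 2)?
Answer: -32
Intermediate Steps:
p = -48 (p = -3*(-6*(-3) - 2) = -3*(18 - 2) = -3*16 = -48)
p - 4*(-4) = -48 - 4*(-4) = -48 + 16 = -32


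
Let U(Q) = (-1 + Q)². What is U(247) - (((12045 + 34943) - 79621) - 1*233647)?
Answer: 326796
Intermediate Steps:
U(247) - (((12045 + 34943) - 79621) - 1*233647) = (-1 + 247)² - (((12045 + 34943) - 79621) - 1*233647) = 246² - ((46988 - 79621) - 233647) = 60516 - (-32633 - 233647) = 60516 - 1*(-266280) = 60516 + 266280 = 326796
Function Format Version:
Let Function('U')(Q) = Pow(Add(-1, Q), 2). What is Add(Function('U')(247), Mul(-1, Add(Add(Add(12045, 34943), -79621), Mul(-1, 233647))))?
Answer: 326796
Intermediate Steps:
Add(Function('U')(247), Mul(-1, Add(Add(Add(12045, 34943), -79621), Mul(-1, 233647)))) = Add(Pow(Add(-1, 247), 2), Mul(-1, Add(Add(Add(12045, 34943), -79621), Mul(-1, 233647)))) = Add(Pow(246, 2), Mul(-1, Add(Add(46988, -79621), -233647))) = Add(60516, Mul(-1, Add(-32633, -233647))) = Add(60516, Mul(-1, -266280)) = Add(60516, 266280) = 326796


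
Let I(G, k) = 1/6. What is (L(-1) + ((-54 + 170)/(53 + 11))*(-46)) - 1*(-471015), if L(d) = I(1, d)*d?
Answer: 11302355/24 ≈ 4.7093e+5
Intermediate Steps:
I(G, k) = ⅙ (I(G, k) = 1*(⅙) = ⅙)
L(d) = d/6
(L(-1) + ((-54 + 170)/(53 + 11))*(-46)) - 1*(-471015) = ((⅙)*(-1) + ((-54 + 170)/(53 + 11))*(-46)) - 1*(-471015) = (-⅙ + (116/64)*(-46)) + 471015 = (-⅙ + (116*(1/64))*(-46)) + 471015 = (-⅙ + (29/16)*(-46)) + 471015 = (-⅙ - 667/8) + 471015 = -2005/24 + 471015 = 11302355/24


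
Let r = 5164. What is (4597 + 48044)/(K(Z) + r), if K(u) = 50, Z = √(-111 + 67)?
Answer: 17547/1738 ≈ 10.096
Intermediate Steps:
Z = 2*I*√11 (Z = √(-44) = 2*I*√11 ≈ 6.6332*I)
(4597 + 48044)/(K(Z) + r) = (4597 + 48044)/(50 + 5164) = 52641/5214 = 52641*(1/5214) = 17547/1738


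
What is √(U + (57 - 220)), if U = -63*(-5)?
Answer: 2*√38 ≈ 12.329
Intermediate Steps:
U = 315
√(U + (57 - 220)) = √(315 + (57 - 220)) = √(315 - 163) = √152 = 2*√38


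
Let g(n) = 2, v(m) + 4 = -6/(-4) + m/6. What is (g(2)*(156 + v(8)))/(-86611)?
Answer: -929/259833 ≈ -0.0035754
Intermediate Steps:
v(m) = -5/2 + m/6 (v(m) = -4 + (-6/(-4) + m/6) = -4 + (-6*(-¼) + m*(⅙)) = -4 + (3/2 + m/6) = -5/2 + m/6)
(g(2)*(156 + v(8)))/(-86611) = (2*(156 + (-5/2 + (⅙)*8)))/(-86611) = (2*(156 + (-5/2 + 4/3)))*(-1/86611) = (2*(156 - 7/6))*(-1/86611) = (2*(929/6))*(-1/86611) = (929/3)*(-1/86611) = -929/259833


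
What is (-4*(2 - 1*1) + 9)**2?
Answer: 25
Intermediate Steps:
(-4*(2 - 1*1) + 9)**2 = (-4*(2 - 1) + 9)**2 = (-4*1 + 9)**2 = (-4 + 9)**2 = 5**2 = 25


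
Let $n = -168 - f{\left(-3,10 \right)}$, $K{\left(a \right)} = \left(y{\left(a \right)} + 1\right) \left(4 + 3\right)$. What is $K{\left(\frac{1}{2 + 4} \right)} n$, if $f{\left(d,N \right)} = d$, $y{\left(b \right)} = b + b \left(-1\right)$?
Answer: $-1155$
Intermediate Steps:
$y{\left(b \right)} = 0$ ($y{\left(b \right)} = b - b = 0$)
$K{\left(a \right)} = 7$ ($K{\left(a \right)} = \left(0 + 1\right) \left(4 + 3\right) = 1 \cdot 7 = 7$)
$n = -165$ ($n = -168 - -3 = -168 + 3 = -165$)
$K{\left(\frac{1}{2 + 4} \right)} n = 7 \left(-165\right) = -1155$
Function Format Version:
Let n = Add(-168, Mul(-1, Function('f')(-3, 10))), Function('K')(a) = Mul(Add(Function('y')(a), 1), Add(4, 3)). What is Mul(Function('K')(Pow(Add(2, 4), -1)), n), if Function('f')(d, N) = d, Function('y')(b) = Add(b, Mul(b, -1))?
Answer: -1155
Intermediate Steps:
Function('y')(b) = 0 (Function('y')(b) = Add(b, Mul(-1, b)) = 0)
Function('K')(a) = 7 (Function('K')(a) = Mul(Add(0, 1), Add(4, 3)) = Mul(1, 7) = 7)
n = -165 (n = Add(-168, Mul(-1, -3)) = Add(-168, 3) = -165)
Mul(Function('K')(Pow(Add(2, 4), -1)), n) = Mul(7, -165) = -1155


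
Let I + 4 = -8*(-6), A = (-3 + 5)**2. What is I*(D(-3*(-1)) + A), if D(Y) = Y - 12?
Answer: -220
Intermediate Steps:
D(Y) = -12 + Y
A = 4 (A = 2**2 = 4)
I = 44 (I = -4 - 8*(-6) = -4 + 48 = 44)
I*(D(-3*(-1)) + A) = 44*((-12 - 3*(-1)) + 4) = 44*((-12 + 3) + 4) = 44*(-9 + 4) = 44*(-5) = -220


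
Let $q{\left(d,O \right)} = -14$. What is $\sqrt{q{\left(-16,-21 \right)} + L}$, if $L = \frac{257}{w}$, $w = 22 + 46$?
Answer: $\frac{i \sqrt{11815}}{34} \approx 3.197 i$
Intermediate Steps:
$w = 68$
$L = \frac{257}{68} \approx 3.7794$
$\sqrt{q{\left(-16,-21 \right)} + L} = \sqrt{-14 + \frac{257}{68}} = \sqrt{- \frac{695}{68}} = \frac{i \sqrt{11815}}{34}$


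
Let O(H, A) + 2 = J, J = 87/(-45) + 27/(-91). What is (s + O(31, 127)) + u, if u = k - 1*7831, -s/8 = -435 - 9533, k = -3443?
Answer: 93455776/1365 ≈ 68466.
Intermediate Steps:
s = 79744 (s = -8*(-435 - 9533) = -8*(-9968) = 79744)
J = -3044/1365 (J = 87*(-1/45) + 27*(-1/91) = -29/15 - 27/91 = -3044/1365 ≈ -2.2300)
u = -11274 (u = -3443 - 1*7831 = -3443 - 7831 = -11274)
O(H, A) = -5774/1365 (O(H, A) = -2 - 3044/1365 = -5774/1365)
(s + O(31, 127)) + u = (79744 - 5774/1365) - 11274 = 108844786/1365 - 11274 = 93455776/1365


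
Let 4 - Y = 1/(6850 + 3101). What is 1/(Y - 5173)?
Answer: -9951/51436720 ≈ -0.00019346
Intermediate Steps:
Y = 39803/9951 (Y = 4 - 1/(6850 + 3101) = 4 - 1/9951 = 39803/9951 ≈ 3.9999)
1/(Y - 5173) = 1/(39803/9951 - 5173) = 1/(-51436720/9951) = -9951/51436720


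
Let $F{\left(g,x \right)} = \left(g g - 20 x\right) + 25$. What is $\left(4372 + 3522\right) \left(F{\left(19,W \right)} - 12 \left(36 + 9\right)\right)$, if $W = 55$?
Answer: $-9899076$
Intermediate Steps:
$F{\left(g,x \right)} = 25 + g^{2} - 20 x$ ($F{\left(g,x \right)} = \left(g^{2} - 20 x\right) + 25 = 25 + g^{2} - 20 x$)
$\left(4372 + 3522\right) \left(F{\left(19,W \right)} - 12 \left(36 + 9\right)\right) = \left(4372 + 3522\right) \left(\left(25 + 19^{2} - 1100\right) - 12 \left(36 + 9\right)\right) = 7894 \left(\left(25 + 361 - 1100\right) - 540\right) = 7894 \left(-714 - 540\right) = 7894 \left(-1254\right) = -9899076$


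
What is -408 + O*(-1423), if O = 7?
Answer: -10369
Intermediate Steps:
-408 + O*(-1423) = -408 + 7*(-1423) = -408 - 9961 = -10369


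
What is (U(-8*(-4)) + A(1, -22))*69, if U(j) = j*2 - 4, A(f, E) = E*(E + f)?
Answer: 36018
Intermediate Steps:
U(j) = -4 + 2*j (U(j) = 2*j - 4 = -4 + 2*j)
(U(-8*(-4)) + A(1, -22))*69 = ((-4 + 2*(-8*(-4))) - 22*(-22 + 1))*69 = ((-4 + 2*32) - 22*(-21))*69 = ((-4 + 64) + 462)*69 = (60 + 462)*69 = 522*69 = 36018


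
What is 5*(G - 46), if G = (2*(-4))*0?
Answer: -230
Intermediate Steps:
G = 0 (G = -8*0 = 0)
5*(G - 46) = 5*(0 - 46) = 5*(-46) = -230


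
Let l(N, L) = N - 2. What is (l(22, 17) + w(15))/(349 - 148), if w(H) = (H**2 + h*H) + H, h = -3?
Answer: 215/201 ≈ 1.0697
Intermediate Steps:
l(N, L) = -2 + N
w(H) = H**2 - 2*H (w(H) = (H**2 - 3*H) + H = H**2 - 2*H)
(l(22, 17) + w(15))/(349 - 148) = ((-2 + 22) + 15*(-2 + 15))/(349 - 148) = (20 + 15*13)/201 = (20 + 195)*(1/201) = 215*(1/201) = 215/201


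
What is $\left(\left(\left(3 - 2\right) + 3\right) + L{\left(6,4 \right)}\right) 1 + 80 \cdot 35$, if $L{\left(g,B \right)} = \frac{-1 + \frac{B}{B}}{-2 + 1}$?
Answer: $2804$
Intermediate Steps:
$L{\left(g,B \right)} = 0$ ($L{\left(g,B \right)} = \frac{-1 + 1}{-1} = 0 \left(-1\right) = 0$)
$\left(\left(\left(3 - 2\right) + 3\right) + L{\left(6,4 \right)}\right) 1 + 80 \cdot 35 = \left(\left(\left(3 - 2\right) + 3\right) + 0\right) 1 + 80 \cdot 35 = \left(\left(1 + 3\right) + 0\right) 1 + 2800 = \left(4 + 0\right) 1 + 2800 = 4 \cdot 1 + 2800 = 4 + 2800 = 2804$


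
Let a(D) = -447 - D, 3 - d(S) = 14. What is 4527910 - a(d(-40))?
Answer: 4528346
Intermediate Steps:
d(S) = -11 (d(S) = 3 - 1*14 = 3 - 14 = -11)
4527910 - a(d(-40)) = 4527910 - (-447 - 1*(-11)) = 4527910 - (-447 + 11) = 4527910 - 1*(-436) = 4527910 + 436 = 4528346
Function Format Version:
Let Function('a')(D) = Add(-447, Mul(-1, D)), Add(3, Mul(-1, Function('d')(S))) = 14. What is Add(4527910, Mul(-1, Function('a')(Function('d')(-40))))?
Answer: 4528346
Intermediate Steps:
Function('d')(S) = -11 (Function('d')(S) = Add(3, Mul(-1, 14)) = Add(3, -14) = -11)
Add(4527910, Mul(-1, Function('a')(Function('d')(-40)))) = Add(4527910, Mul(-1, Add(-447, Mul(-1, -11)))) = Add(4527910, Mul(-1, Add(-447, 11))) = Add(4527910, Mul(-1, -436)) = Add(4527910, 436) = 4528346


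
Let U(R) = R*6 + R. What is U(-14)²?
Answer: 9604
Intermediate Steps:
U(R) = 7*R (U(R) = 6*R + R = 7*R)
U(-14)² = (7*(-14))² = (-98)² = 9604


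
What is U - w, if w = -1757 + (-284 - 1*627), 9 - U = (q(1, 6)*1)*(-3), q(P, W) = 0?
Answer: 2677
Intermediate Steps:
U = 9 (U = 9 - 0*1*(-3) = 9 - 0*(-3) = 9 - 1*0 = 9 + 0 = 9)
w = -2668 (w = -1757 + (-284 - 627) = -1757 - 911 = -2668)
U - w = 9 - 1*(-2668) = 9 + 2668 = 2677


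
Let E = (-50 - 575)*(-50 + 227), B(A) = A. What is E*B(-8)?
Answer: 885000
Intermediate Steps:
E = -110625 (E = -625*177 = -110625)
E*B(-8) = -110625*(-8) = 885000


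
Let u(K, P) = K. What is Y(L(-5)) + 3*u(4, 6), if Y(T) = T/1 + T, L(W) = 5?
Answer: 22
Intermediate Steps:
Y(T) = 2*T (Y(T) = 1*T + T = T + T = 2*T)
Y(L(-5)) + 3*u(4, 6) = 2*5 + 3*4 = 10 + 12 = 22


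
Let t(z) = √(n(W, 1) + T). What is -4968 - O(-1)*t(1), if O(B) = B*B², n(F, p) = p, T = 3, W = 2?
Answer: -4966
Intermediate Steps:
O(B) = B³
t(z) = 2 (t(z) = √(1 + 3) = √4 = 2)
-4968 - O(-1)*t(1) = -4968 - (-1)³*2 = -4968 - (-1)*2 = -4968 - 1*(-2) = -4968 + 2 = -4966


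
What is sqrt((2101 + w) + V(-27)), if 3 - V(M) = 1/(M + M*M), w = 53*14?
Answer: sqrt(155835498)/234 ≈ 53.348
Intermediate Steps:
w = 742
V(M) = 3 - 1/(M + M**2) (V(M) = 3 - 1/(M + M*M) = 3 - 1/(M + M**2))
sqrt((2101 + w) + V(-27)) = sqrt((2101 + 742) + (-1 + 3*(-27) + 3*(-27)**2)/((-27)*(1 - 27))) = sqrt(2843 - 1/27*(-1 - 81 + 3*729)/(-26)) = sqrt(2843 - 1/27*(-1/26)*(-1 - 81 + 2187)) = sqrt(2843 - 1/27*(-1/26)*2105) = sqrt(2843 + 2105/702) = sqrt(1997891/702) = sqrt(155835498)/234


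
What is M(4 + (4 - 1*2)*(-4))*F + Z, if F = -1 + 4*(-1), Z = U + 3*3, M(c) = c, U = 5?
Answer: 34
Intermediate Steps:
Z = 14 (Z = 5 + 3*3 = 5 + 9 = 14)
F = -5 (F = -1 - 4 = -5)
M(4 + (4 - 1*2)*(-4))*F + Z = (4 + (4 - 1*2)*(-4))*(-5) + 14 = (4 + (4 - 2)*(-4))*(-5) + 14 = (4 + 2*(-4))*(-5) + 14 = (4 - 8)*(-5) + 14 = -4*(-5) + 14 = 20 + 14 = 34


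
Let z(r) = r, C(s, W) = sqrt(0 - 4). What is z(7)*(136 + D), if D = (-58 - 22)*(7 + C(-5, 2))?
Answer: -2968 - 1120*I ≈ -2968.0 - 1120.0*I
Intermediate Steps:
C(s, W) = 2*I (C(s, W) = sqrt(-4) = 2*I)
D = -560 - 160*I (D = (-58 - 22)*(7 + 2*I) = -80*(7 + 2*I) = -560 - 160*I ≈ -560.0 - 160.0*I)
z(7)*(136 + D) = 7*(136 + (-560 - 160*I)) = 7*(-424 - 160*I) = -2968 - 1120*I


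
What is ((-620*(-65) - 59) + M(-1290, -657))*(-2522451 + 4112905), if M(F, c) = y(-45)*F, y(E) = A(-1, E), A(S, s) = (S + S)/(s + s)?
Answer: 191867599198/3 ≈ 6.3956e+10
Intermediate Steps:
A(S, s) = S/s (A(S, s) = (2*S)/((2*s)) = (2*S)*(1/(2*s)) = S/s)
y(E) = -1/E
M(F, c) = F/45 (M(F, c) = (-1/(-45))*F = (-1*(-1/45))*F = F/45)
((-620*(-65) - 59) + M(-1290, -657))*(-2522451 + 4112905) = ((-620*(-65) - 59) + (1/45)*(-1290))*(-2522451 + 4112905) = ((40300 - 59) - 86/3)*1590454 = (40241 - 86/3)*1590454 = (120637/3)*1590454 = 191867599198/3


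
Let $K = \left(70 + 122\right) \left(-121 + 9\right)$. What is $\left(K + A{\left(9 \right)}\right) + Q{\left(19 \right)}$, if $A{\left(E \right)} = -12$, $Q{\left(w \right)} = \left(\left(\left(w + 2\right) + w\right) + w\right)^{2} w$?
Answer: $44623$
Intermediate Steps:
$Q{\left(w \right)} = w \left(2 + 3 w\right)^{2}$ ($Q{\left(w \right)} = \left(\left(\left(2 + w\right) + w\right) + w\right)^{2} w = \left(\left(2 + 2 w\right) + w\right)^{2} w = \left(2 + 3 w\right)^{2} w = w \left(2 + 3 w\right)^{2}$)
$K = -21504$ ($K = 192 \left(-112\right) = -21504$)
$\left(K + A{\left(9 \right)}\right) + Q{\left(19 \right)} = \left(-21504 - 12\right) + 19 \left(2 + 3 \cdot 19\right)^{2} = -21516 + 19 \left(2 + 57\right)^{2} = -21516 + 19 \cdot 59^{2} = -21516 + 19 \cdot 3481 = -21516 + 66139 = 44623$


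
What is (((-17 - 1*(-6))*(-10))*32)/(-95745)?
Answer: -704/19149 ≈ -0.036764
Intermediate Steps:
(((-17 - 1*(-6))*(-10))*32)/(-95745) = (((-17 + 6)*(-10))*32)*(-1/95745) = (-11*(-10)*32)*(-1/95745) = (110*32)*(-1/95745) = 3520*(-1/95745) = -704/19149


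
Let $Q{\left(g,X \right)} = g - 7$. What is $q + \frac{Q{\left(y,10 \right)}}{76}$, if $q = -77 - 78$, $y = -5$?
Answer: $- \frac{2948}{19} \approx -155.16$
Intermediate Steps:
$Q{\left(g,X \right)} = -7 + g$
$q = -155$ ($q = -77 - 78 = -155$)
$q + \frac{Q{\left(y,10 \right)}}{76} = -155 + \frac{-7 - 5}{76} = -155 - \frac{3}{19} = - \frac{2948}{19}$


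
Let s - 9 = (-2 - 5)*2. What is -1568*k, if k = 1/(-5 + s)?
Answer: 784/5 ≈ 156.80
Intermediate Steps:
s = -5 (s = 9 + (-2 - 5)*2 = 9 - 7*2 = 9 - 14 = -5)
k = -⅒ (k = 1/(-5 - 5) = 1/(-10) = -⅒ ≈ -0.10000)
-1568*k = -1568*(-⅒) = 784/5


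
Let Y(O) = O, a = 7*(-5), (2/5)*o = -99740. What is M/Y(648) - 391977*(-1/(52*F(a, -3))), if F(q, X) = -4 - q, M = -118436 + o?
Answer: -21179371/65286 ≈ -324.41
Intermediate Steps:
o = -249350 (o = (5/2)*(-99740) = -249350)
a = -35
M = -367786 (M = -118436 - 249350 = -367786)
M/Y(648) - 391977*(-1/(52*F(a, -3))) = -367786/648 - 391977*(-1/(52*(-4 - 1*(-35)))) = -367786*1/648 - 391977*(-1/(52*(-4 + 35))) = -183893/324 - 391977/(31*(-52)) = -183893/324 - 391977/(-1612) = -183893/324 - 391977*(-1/1612) = -183893/324 + 391977/1612 = -21179371/65286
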